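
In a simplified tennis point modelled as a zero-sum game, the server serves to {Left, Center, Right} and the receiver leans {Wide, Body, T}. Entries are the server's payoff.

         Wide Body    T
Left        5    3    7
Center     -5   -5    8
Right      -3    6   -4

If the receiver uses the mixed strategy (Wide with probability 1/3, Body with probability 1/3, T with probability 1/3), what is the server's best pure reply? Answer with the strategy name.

Left

Expected payoff of Left: (1/3)·5 + (1/3)·3 + (1/3)·7 = 5.
Expected payoff of Center: (1/3)·(-5) + (1/3)·(-5) + (1/3)·8 = -2/3.
Expected payoff of Right: (1/3)·(-3) + (1/3)·6 + (1/3)·(-4) = -1/3.
The largest is 5, so the server's best response is Left.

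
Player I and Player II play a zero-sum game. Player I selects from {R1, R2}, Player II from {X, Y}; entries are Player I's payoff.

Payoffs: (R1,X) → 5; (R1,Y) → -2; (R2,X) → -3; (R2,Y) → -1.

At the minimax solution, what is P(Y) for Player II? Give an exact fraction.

8/9

Row minima: R1 → -2, R2 → -3; maximin = -2.
Column maxima: X → 5, Y → -1; minimax = -1.
-2 ≠ -1, so there is no saddle point; optimal play is mixed.
Let Player I play R1 with probability p. Expected payoff against X: 5p + (-3)(1−p) = 8p − 3; against Y: (-2)p + (-1)(1−p) = −p − 1.
Setting these equal: 8p − 3 = −p − 1 ⇒ 9p = 2 ⇒ p = 2/9, and the value is (8)·(2/9) − 3 = -11/9.
For Player II: with q = P(X), equating R1's and R2's payoffs gives 7q − 2 = −2q − 1 ⇒ q = 1/9.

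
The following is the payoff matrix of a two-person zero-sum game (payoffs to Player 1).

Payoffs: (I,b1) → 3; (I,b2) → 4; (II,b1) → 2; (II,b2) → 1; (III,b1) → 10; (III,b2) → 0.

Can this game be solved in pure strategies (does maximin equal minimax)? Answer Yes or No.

No

Row minima: I → 3, II → 1, III → 0; maximin = 3.
Column maxima: b1 → 10, b2 → 4; minimax = 4.
3 ≠ 4, so no pure-strategy equilibrium exists.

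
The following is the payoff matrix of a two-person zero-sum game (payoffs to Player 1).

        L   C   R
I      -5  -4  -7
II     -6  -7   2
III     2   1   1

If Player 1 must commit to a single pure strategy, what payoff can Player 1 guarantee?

1

Row minima: I → -7, II → -7, III → 1.
The best of these is 1.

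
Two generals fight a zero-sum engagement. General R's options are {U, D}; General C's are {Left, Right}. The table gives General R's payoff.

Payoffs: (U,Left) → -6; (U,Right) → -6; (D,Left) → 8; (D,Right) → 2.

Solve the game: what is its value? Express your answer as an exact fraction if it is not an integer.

Row minima: U → -6, D → 2; maximin = 2.
Column maxima: Left → 8, Right → 2; minimax = 2.
Since maximin = minimax = 2, there is a saddle point and the value is 2.

2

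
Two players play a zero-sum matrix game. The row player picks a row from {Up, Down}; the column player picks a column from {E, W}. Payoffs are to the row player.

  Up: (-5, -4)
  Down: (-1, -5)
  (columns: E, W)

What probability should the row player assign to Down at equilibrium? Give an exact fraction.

1/5

Row minima: Up → -5, Down → -5; maximin = -5.
Column maxima: E → -1, W → -4; minimax = -4.
-5 ≠ -4, so there is no saddle point; optimal play is mixed.
Let the row player play Up with probability p. Expected payoff against E: (-5)p + (-1)(1−p) = −4p − 1; against W: (-4)p + (-5)(1−p) = p − 5.
Setting these equal: −4p − 1 = p − 5 ⇒ −5p = -4 ⇒ p = 4/5, and the value is (-4)·(4/5) − 1 = -21/5.
For the column player: with q = P(E), equating Up's and Down's payoffs gives −q − 4 = 4q − 5 ⇒ q = 1/5.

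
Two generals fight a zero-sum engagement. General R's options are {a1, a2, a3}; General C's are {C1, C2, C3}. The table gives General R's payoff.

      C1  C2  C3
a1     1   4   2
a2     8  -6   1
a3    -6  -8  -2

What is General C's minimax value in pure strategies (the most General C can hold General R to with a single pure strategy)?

Column maxima: C1 → 8, C2 → 4, C3 → 2.
The smallest of these is 2.

2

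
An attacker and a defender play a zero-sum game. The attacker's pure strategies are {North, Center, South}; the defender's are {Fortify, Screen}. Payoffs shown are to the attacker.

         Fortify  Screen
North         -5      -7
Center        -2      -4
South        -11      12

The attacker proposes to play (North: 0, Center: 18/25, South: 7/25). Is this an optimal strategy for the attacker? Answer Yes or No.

Against Fortify this mix gives (18/25)·(-2) + (7/25)·(-11) = -113/25.
Against Screen this mix gives (18/25)·(-4) + (7/25)·12 = 12/25.
The defender will play Fortify, holding the attacker to -113/25. Shifting weight toward the row that does better against Fortify would raise this floor (the equalizing mix achieves -68/25 against both Fortify and Screen), so the proposed strategy is not optimal.

No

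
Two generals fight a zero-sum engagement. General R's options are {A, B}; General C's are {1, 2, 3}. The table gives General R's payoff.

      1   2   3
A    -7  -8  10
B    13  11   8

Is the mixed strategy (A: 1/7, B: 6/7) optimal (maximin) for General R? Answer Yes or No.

Against 1 this mix gives (1/7)·(-7) + (6/7)·13 = 71/7.
Against 2 this mix gives (1/7)·(-8) + (6/7)·11 = 58/7.
Against 3 this mix gives (1/7)·10 + (6/7)·8 = 58/7.
All of General C's active replies (2, 3) yield 58/7, and no column does worse for General R. The mix makes General C indifferent and guarantees 58/7, so it is optimal.

Yes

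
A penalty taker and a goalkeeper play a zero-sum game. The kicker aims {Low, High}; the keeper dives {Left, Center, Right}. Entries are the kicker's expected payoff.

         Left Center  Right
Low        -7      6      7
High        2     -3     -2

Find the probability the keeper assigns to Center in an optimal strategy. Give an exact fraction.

Row minima: Low → -7, High → -3; maximin = -3.
Column maxima: Left → 2, Center → 6, Right → 7; minimax = 2.
-3 ≠ 2, so there is no saddle point; optimal play is mixed.
Right is strictly dominated by Center (it gives the kicker strictly more in every row), so the keeper never plays it.
On the remaining 2×2 (Low, High vs Left, Center):
Let the kicker play Low with probability p. Expected payoff against Left: (-7)p + 2(1−p) = −9p + 2; against Center: 6p + (-3)(1−p) = 9p − 3.
Setting these equal: −9p + 2 = 9p − 3 ⇒ −18p = -5 ⇒ p = 5/18, and the value is (-9)·(5/18) + 2 = -1/2.
For the keeper: with q = P(Left), equating Low's and High's payoffs gives −13q + 6 = 5q − 3 ⇒ q = 1/2.

1/2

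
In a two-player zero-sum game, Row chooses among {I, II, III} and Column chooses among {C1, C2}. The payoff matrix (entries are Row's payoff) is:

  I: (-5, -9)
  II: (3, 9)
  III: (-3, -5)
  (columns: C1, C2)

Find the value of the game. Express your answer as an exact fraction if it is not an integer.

3

Row minima: I → -9, II → 3, III → -5; maximin = 3.
Column maxima: C1 → 3, C2 → 9; minimax = 3.
Since maximin = minimax = 3, there is a saddle point and the value is 3.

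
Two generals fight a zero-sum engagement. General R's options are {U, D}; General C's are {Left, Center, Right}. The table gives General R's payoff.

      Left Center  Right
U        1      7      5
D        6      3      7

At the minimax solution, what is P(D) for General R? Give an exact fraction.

2/3

Row minima: U → 1, D → 3; maximin = 3.
Column maxima: Left → 6, Center → 7, Right → 7; minimax = 6.
3 ≠ 6, so there is no saddle point; optimal play is mixed.
Right is strictly dominated by Left (it gives General R strictly more in every row), so General C never plays it.
On the remaining 2×2 (U, D vs Left, Center):
Let General R play U with probability p. Expected payoff against Left: 1p + 6(1−p) = −5p + 6; against Center: 7p + 3(1−p) = 4p + 3.
Setting these equal: −5p + 6 = 4p + 3 ⇒ −9p = -3 ⇒ p = 1/3, and the value is (-5)·(1/3) + 6 = 13/3.
For General C: with q = P(Left), equating U's and D's payoffs gives −6q + 7 = 3q + 3 ⇒ q = 4/9.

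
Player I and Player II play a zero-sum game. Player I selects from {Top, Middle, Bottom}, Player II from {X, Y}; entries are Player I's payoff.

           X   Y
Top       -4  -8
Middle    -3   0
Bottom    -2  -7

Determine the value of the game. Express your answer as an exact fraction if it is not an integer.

Row minima: Top → -8, Middle → -3, Bottom → -7; maximin = -3.
Column maxima: X → -2, Y → 0; minimax = -2.
-3 ≠ -2, so there is no saddle point; optimal play is mixed.
Top is strictly dominated by Middle, so Player I never plays it.
On the remaining 2×2 (Middle, Bottom vs X, Y):
Let Player I play Middle with probability p. Expected payoff against X: (-3)p + (-2)(1−p) = −p − 2; against Y: 0p + (-7)(1−p) = 7p − 7.
Setting these equal: −p − 2 = 7p − 7 ⇒ −8p = -5 ⇒ p = 5/8, and the value is (-1)·(5/8) − 2 = -21/8.
For Player II: with q = P(X), equating Middle's and Bottom's payoffs gives −3q = 5q − 7 ⇒ q = 7/8.

-21/8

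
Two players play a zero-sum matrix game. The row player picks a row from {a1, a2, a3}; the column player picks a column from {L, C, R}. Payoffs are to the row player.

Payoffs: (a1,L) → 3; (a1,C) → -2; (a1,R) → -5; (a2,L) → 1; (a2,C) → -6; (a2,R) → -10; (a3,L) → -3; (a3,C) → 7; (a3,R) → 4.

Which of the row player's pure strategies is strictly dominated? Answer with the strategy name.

a2

a1 gives a strictly higher payoff than a2 against every column: 3 > 1, -2 > -6, -5 > -10.
So a2 is strictly dominated and the row player never plays it.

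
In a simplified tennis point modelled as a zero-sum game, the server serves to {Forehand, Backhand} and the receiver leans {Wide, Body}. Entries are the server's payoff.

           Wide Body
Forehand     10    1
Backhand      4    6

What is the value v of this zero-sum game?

Row minima: Forehand → 1, Backhand → 4; maximin = 4.
Column maxima: Wide → 10, Body → 6; minimax = 6.
4 ≠ 6, so there is no saddle point; optimal play is mixed.
Let the server play Forehand with probability p. Expected payoff against Wide: 10p + 4(1−p) = 6p + 4; against Body: 1p + 6(1−p) = −5p + 6.
Setting these equal: 6p + 4 = −5p + 6 ⇒ 11p = 2 ⇒ p = 2/11, and the value is (6)·(2/11) + 4 = 56/11.
For the receiver: with q = P(Wide), equating Forehand's and Backhand's payoffs gives 9q + 1 = −2q + 6 ⇒ q = 5/11.

56/11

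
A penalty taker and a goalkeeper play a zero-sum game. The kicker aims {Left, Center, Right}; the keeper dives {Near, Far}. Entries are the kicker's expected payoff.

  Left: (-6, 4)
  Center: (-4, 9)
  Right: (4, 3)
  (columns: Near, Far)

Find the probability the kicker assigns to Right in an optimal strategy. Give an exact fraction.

Row minima: Left → -6, Center → -4, Right → 3; maximin = 3.
Column maxima: Near → 4, Far → 9; minimax = 4.
3 ≠ 4, so there is no saddle point; optimal play is mixed.
Left is strictly dominated by Center, so the kicker never plays it.
On the remaining 2×2 (Center, Right vs Near, Far):
Let the kicker play Center with probability p. Expected payoff against Near: (-4)p + 4(1−p) = −8p + 4; against Far: 9p + 3(1−p) = 6p + 3.
Setting these equal: −8p + 4 = 6p + 3 ⇒ −14p = -1 ⇒ p = 1/14, and the value is (-8)·(1/14) + 4 = 24/7.
For the keeper: with q = P(Near), equating Center's and Right's payoffs gives −13q + 9 = q + 3 ⇒ q = 3/7.

13/14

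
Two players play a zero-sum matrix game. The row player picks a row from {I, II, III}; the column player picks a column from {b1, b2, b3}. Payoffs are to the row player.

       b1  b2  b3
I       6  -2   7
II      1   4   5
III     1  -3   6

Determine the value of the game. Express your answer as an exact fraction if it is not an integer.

Row minima: I → -2, II → 1, III → -3; maximin = 1.
Column maxima: b1 → 6, b2 → 4, b3 → 7; minimax = 4.
1 ≠ 4, so there is no saddle point; optimal play is mixed.
III is strictly dominated by I, so the row player never plays it.
b3 is strictly dominated by b1 (it gives the row player strictly more in every row), so the column player never plays it.
On the remaining 2×2 (I, II vs b1, b2):
Let the row player play I with probability p. Expected payoff against b1: 6p + 1(1−p) = 5p + 1; against b2: (-2)p + 4(1−p) = −6p + 4.
Setting these equal: 5p + 1 = −6p + 4 ⇒ 11p = 3 ⇒ p = 3/11, and the value is (5)·(3/11) + 1 = 26/11.
For the column player: with q = P(b1), equating I's and II's payoffs gives 8q − 2 = −3q + 4 ⇒ q = 6/11.

26/11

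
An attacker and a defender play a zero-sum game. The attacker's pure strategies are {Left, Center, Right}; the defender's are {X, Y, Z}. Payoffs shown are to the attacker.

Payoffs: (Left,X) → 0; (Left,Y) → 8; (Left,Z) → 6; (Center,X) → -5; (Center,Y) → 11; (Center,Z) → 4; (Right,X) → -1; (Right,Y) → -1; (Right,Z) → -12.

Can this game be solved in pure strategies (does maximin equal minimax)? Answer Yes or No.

Yes

Row minima: Left → 0, Center → -5, Right → -12; maximin = 0.
Column maxima: X → 0, Y → 11, Z → 6; minimax = 0.
maximin = minimax = 0, so a saddle point exists.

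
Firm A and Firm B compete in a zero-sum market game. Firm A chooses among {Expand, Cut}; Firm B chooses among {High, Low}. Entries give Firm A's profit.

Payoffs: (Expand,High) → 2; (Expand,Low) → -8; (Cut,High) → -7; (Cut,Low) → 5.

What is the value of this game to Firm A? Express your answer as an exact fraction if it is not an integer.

Row minima: Expand → -8, Cut → -7; maximin = -7.
Column maxima: High → 2, Low → 5; minimax = 2.
-7 ≠ 2, so there is no saddle point; optimal play is mixed.
Let Firm A play Expand with probability p. Expected payoff against High: 2p + (-7)(1−p) = 9p − 7; against Low: (-8)p + 5(1−p) = −13p + 5.
Setting these equal: 9p − 7 = −13p + 5 ⇒ 22p = 12 ⇒ p = 6/11, and the value is (9)·(6/11) − 7 = -23/11.
For Firm B: with q = P(High), equating Expand's and Cut's payoffs gives 10q − 8 = −12q + 5 ⇒ q = 13/22.

-23/11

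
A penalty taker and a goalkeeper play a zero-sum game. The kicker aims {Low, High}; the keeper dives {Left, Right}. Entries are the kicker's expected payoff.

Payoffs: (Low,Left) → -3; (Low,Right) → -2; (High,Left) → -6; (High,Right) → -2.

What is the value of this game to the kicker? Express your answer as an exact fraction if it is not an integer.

Row minima: Low → -3, High → -6; maximin = -3.
Column maxima: Left → -3, Right → -2; minimax = -3.
Since maximin = minimax = -3, there is a saddle point and the value is -3.

-3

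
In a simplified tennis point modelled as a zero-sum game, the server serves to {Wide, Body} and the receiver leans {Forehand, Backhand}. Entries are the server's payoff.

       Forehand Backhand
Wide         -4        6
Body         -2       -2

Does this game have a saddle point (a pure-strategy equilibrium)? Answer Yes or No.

Row minima: Wide → -4, Body → -2; maximin = -2.
Column maxima: Forehand → -2, Backhand → 6; minimax = -2.
maximin = minimax = -2, so a saddle point exists.

Yes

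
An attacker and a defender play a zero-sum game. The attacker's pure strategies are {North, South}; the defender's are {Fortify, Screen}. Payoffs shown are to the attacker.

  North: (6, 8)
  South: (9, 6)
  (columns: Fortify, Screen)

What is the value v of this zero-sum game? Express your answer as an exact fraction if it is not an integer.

36/5

Row minima: North → 6, South → 6; maximin = 6.
Column maxima: Fortify → 9, Screen → 8; minimax = 8.
6 ≠ 8, so there is no saddle point; optimal play is mixed.
Let the attacker play North with probability p. Expected payoff against Fortify: 6p + 9(1−p) = −3p + 9; against Screen: 8p + 6(1−p) = 2p + 6.
Setting these equal: −3p + 9 = 2p + 6 ⇒ −5p = -3 ⇒ p = 3/5, and the value is (-3)·(3/5) + 9 = 36/5.
For the defender: with q = P(Fortify), equating North's and South's payoffs gives −2q + 8 = 3q + 6 ⇒ q = 2/5.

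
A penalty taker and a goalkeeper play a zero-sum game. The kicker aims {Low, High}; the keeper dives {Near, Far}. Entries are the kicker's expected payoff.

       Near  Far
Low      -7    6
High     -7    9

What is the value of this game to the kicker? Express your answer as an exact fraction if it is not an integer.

-7

Row minima: Low → -7, High → -7; maximin = -7.
Column maxima: Near → -7, Far → 9; minimax = -7.
Since maximin = minimax = -7, there is a saddle point and the value is -7.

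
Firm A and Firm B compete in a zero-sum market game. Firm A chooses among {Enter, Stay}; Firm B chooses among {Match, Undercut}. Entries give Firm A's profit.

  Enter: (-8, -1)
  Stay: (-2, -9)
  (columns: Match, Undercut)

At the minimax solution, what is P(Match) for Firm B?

Row minima: Enter → -8, Stay → -9; maximin = -8.
Column maxima: Match → -2, Undercut → -1; minimax = -2.
-8 ≠ -2, so there is no saddle point; optimal play is mixed.
Let Firm A play Enter with probability p. Expected payoff against Match: (-8)p + (-2)(1−p) = −6p − 2; against Undercut: (-1)p + (-9)(1−p) = 8p − 9.
Setting these equal: −6p − 2 = 8p − 9 ⇒ −14p = -7 ⇒ p = 1/2, and the value is (-6)·(1/2) − 2 = -5.
For Firm B: with q = P(Match), equating Enter's and Stay's payoffs gives −7q − 1 = 7q − 9 ⇒ q = 4/7.

4/7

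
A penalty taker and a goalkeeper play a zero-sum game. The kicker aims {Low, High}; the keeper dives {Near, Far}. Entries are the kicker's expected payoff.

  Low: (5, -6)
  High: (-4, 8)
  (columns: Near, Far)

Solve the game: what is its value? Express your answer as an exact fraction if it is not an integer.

16/23

Row minima: Low → -6, High → -4; maximin = -4.
Column maxima: Near → 5, Far → 8; minimax = 5.
-4 ≠ 5, so there is no saddle point; optimal play is mixed.
Let the kicker play Low with probability p. Expected payoff against Near: 5p + (-4)(1−p) = 9p − 4; against Far: (-6)p + 8(1−p) = −14p + 8.
Setting these equal: 9p − 4 = −14p + 8 ⇒ 23p = 12 ⇒ p = 12/23, and the value is (9)·(12/23) − 4 = 16/23.
For the keeper: with q = P(Near), equating Low's and High's payoffs gives 11q − 6 = −12q + 8 ⇒ q = 14/23.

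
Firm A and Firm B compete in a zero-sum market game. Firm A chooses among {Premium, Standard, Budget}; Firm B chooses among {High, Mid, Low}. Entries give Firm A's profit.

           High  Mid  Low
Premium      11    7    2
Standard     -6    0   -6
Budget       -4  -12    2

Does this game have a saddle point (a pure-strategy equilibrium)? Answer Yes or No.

Row minima: Premium → 2, Standard → -6, Budget → -12; maximin = 2.
Column maxima: High → 11, Mid → 7, Low → 2; minimax = 2.
maximin = minimax = 2, so a saddle point exists.

Yes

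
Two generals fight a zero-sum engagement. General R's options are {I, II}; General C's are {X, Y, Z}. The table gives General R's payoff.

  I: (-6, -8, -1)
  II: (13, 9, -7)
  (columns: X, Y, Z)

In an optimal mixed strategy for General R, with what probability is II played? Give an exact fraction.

7/23

Row minima: I → -8, II → -7; maximin = -7.
Column maxima: X → 13, Y → 9, Z → -1; minimax = -1.
-7 ≠ -1, so there is no saddle point; optimal play is mixed.
X is strictly dominated by Y (it gives General R strictly more in every row), so General C never plays it.
On the remaining 2×2 (I, II vs Y, Z):
Let General R play I with probability p. Expected payoff against Y: (-8)p + 9(1−p) = −17p + 9; against Z: (-1)p + (-7)(1−p) = 6p − 7.
Setting these equal: −17p + 9 = 6p − 7 ⇒ −23p = -16 ⇒ p = 16/23, and the value is (-17)·(16/23) + 9 = -65/23.
For General C: with q = P(Y), equating I's and II's payoffs gives −7q − 1 = 16q − 7 ⇒ q = 6/23.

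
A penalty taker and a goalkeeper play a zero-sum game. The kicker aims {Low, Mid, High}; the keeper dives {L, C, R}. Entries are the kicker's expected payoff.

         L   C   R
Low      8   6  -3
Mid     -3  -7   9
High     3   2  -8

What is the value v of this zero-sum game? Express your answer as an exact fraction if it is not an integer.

Row minima: Low → -3, Mid → -7, High → -8; maximin = -3.
Column maxima: L → 8, C → 6, R → 9; minimax = 6.
-3 ≠ 6, so there is no saddle point; optimal play is mixed.
High is strictly dominated by Low, so the kicker never plays it.
L is strictly dominated by C (it gives the kicker strictly more in every row), so the keeper never plays it.
On the remaining 2×2 (Low, Mid vs C, R):
Let the kicker play Low with probability p. Expected payoff against C: 6p + (-7)(1−p) = 13p − 7; against R: (-3)p + 9(1−p) = −12p + 9.
Setting these equal: 13p − 7 = −12p + 9 ⇒ 25p = 16 ⇒ p = 16/25, and the value is (13)·(16/25) − 7 = 33/25.
For the keeper: with q = P(C), equating Low's and Mid's payoffs gives 9q − 3 = −16q + 9 ⇒ q = 12/25.

33/25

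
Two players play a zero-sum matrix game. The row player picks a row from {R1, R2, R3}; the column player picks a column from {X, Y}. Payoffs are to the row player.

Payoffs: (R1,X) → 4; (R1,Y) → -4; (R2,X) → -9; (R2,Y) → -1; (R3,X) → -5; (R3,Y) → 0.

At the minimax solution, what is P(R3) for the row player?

8/13

Row minima: R1 → -4, R2 → -9, R3 → -5; maximin = -4.
Column maxima: X → 4, Y → 0; minimax = 0.
-4 ≠ 0, so there is no saddle point; optimal play is mixed.
R2 is strictly dominated by R3, so the row player never plays it.
On the remaining 2×2 (R1, R3 vs X, Y):
Let the row player play R1 with probability p. Expected payoff against X: 4p + (-5)(1−p) = 9p − 5; against Y: (-4)p + 0(1−p) = −4p.
Setting these equal: 9p − 5 = −4p ⇒ 13p = 5 ⇒ p = 5/13, and the value is (9)·(5/13) − 5 = -20/13.
For the column player: with q = P(X), equating R1's and R3's payoffs gives 8q − 4 = −5q ⇒ q = 4/13.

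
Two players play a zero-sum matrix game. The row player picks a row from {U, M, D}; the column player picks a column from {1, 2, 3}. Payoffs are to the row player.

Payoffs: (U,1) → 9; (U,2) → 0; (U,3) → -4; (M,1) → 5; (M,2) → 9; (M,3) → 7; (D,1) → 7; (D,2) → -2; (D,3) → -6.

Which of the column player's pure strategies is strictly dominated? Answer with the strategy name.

3 holds the row player's payoff strictly below 2 in every row: -4 < 0, 7 < 9, -6 < -2.
So 2 is strictly dominated for the column player.

2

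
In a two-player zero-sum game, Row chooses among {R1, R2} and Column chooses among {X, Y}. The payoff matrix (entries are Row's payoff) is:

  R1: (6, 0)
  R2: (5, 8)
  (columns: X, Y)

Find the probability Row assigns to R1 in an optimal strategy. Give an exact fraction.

Row minima: R1 → 0, R2 → 5; maximin = 5.
Column maxima: X → 6, Y → 8; minimax = 6.
5 ≠ 6, so there is no saddle point; optimal play is mixed.
Let Row play R1 with probability p. Expected payoff against X: 6p + 5(1−p) = p + 5; against Y: 0p + 8(1−p) = −8p + 8.
Setting these equal: p + 5 = −8p + 8 ⇒ 9p = 3 ⇒ p = 1/3, and the value is (1)·(1/3) + 5 = 16/3.
For Column: with q = P(X), equating R1's and R2's payoffs gives 6q = −3q + 8 ⇒ q = 8/9.

1/3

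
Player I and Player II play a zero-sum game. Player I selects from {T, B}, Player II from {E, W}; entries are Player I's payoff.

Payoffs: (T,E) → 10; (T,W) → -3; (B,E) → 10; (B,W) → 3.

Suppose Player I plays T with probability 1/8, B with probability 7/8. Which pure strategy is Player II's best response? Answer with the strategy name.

W

If Player II plays E, Player I's expected payoff is (1/8)·10 + (7/8)·10 = 10.
If Player II plays W, Player I's expected payoff is (1/8)·(-3) + (7/8)·3 = 9/4.
Player II minimizes Player I's payoff; the smallest is 9/4, so the best response is W.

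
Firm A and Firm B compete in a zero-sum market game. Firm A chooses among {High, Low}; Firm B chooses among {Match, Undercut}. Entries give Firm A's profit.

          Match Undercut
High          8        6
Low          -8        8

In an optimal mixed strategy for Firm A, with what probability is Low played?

1/9

Row minima: High → 6, Low → -8; maximin = 6.
Column maxima: Match → 8, Undercut → 8; minimax = 8.
6 ≠ 8, so there is no saddle point; optimal play is mixed.
Let Firm A play High with probability p. Expected payoff against Match: 8p + (-8)(1−p) = 16p − 8; against Undercut: 6p + 8(1−p) = −2p + 8.
Setting these equal: 16p − 8 = −2p + 8 ⇒ 18p = 16 ⇒ p = 8/9, and the value is (16)·(8/9) − 8 = 56/9.
For Firm B: with q = P(Match), equating High's and Low's payoffs gives 2q + 6 = −16q + 8 ⇒ q = 1/9.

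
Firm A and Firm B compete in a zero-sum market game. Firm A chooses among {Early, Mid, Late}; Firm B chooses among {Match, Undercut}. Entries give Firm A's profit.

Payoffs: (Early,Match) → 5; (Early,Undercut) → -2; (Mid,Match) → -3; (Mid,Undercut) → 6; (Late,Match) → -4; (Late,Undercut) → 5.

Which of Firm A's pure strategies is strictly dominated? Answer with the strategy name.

Late

Mid gives a strictly higher payoff than Late against every column: -3 > -4, 6 > 5.
So Late is strictly dominated and Firm A never plays it.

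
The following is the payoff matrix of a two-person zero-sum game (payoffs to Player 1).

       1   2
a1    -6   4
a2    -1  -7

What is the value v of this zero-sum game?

-23/8

Row minima: a1 → -6, a2 → -7; maximin = -6.
Column maxima: 1 → -1, 2 → 4; minimax = -1.
-6 ≠ -1, so there is no saddle point; optimal play is mixed.
Let Player 1 play a1 with probability p. Expected payoff against 1: (-6)p + (-1)(1−p) = −5p − 1; against 2: 4p + (-7)(1−p) = 11p − 7.
Setting these equal: −5p − 1 = 11p − 7 ⇒ −16p = -6 ⇒ p = 3/8, and the value is (-5)·(3/8) − 1 = -23/8.
For Player 2: with q = P(1), equating a1's and a2's payoffs gives −10q + 4 = 6q − 7 ⇒ q = 11/16.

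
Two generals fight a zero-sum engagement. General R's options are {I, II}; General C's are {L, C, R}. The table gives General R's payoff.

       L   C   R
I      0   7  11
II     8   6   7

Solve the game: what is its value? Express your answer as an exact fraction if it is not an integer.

56/9

Row minima: I → 0, II → 6; maximin = 6.
Column maxima: L → 8, C → 7, R → 11; minimax = 7.
6 ≠ 7, so there is no saddle point; optimal play is mixed.
R is strictly dominated by C (it gives General R strictly more in every row), so General C never plays it.
On the remaining 2×2 (I, II vs L, C):
Let General R play I with probability p. Expected payoff against L: 0p + 8(1−p) = −8p + 8; against C: 7p + 6(1−p) = p + 6.
Setting these equal: −8p + 8 = p + 6 ⇒ −9p = -2 ⇒ p = 2/9, and the value is (-8)·(2/9) + 8 = 56/9.
For General C: with q = P(L), equating I's and II's payoffs gives −7q + 7 = 2q + 6 ⇒ q = 1/9.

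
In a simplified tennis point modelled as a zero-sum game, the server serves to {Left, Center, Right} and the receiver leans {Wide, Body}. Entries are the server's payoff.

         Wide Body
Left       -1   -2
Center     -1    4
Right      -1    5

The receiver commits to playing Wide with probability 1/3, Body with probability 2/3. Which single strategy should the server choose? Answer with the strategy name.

Right

Expected payoff of Left: (1/3)·(-1) + (2/3)·(-2) = -5/3.
Expected payoff of Center: (1/3)·(-1) + (2/3)·4 = 7/3.
Expected payoff of Right: (1/3)·(-1) + (2/3)·5 = 3.
The largest is 3, so the server's best response is Right.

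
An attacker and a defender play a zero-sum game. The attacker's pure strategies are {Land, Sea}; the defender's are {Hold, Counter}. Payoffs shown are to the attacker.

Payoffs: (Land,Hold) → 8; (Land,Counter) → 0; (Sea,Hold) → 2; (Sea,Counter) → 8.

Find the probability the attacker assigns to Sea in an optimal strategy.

Row minima: Land → 0, Sea → 2; maximin = 2.
Column maxima: Hold → 8, Counter → 8; minimax = 8.
2 ≠ 8, so there is no saddle point; optimal play is mixed.
Let the attacker play Land with probability p. Expected payoff against Hold: 8p + 2(1−p) = 6p + 2; against Counter: 0p + 8(1−p) = −8p + 8.
Setting these equal: 6p + 2 = −8p + 8 ⇒ 14p = 6 ⇒ p = 3/7, and the value is (6)·(3/7) + 2 = 32/7.
For the defender: with q = P(Hold), equating Land's and Sea's payoffs gives 8q = −6q + 8 ⇒ q = 4/7.

4/7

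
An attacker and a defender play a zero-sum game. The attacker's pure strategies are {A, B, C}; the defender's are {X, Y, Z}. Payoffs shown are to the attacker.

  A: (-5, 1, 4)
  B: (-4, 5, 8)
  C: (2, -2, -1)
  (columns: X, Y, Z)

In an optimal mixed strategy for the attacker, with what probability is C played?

Row minima: A → -5, B → -4, C → -2; maximin = -2.
Column maxima: X → 2, Y → 5, Z → 8; minimax = 2.
-2 ≠ 2, so there is no saddle point; optimal play is mixed.
A is strictly dominated by B, so the attacker never plays it.
Z is strictly dominated by Y (it gives the attacker strictly more in every row), so the defender never plays it.
On the remaining 2×2 (B, C vs X, Y):
Let the attacker play B with probability p. Expected payoff against X: (-4)p + 2(1−p) = −6p + 2; against Y: 5p + (-2)(1−p) = 7p − 2.
Setting these equal: −6p + 2 = 7p − 2 ⇒ −13p = -4 ⇒ p = 4/13, and the value is (-6)·(4/13) + 2 = 2/13.
For the defender: with q = P(X), equating B's and C's payoffs gives −9q + 5 = 4q − 2 ⇒ q = 7/13.

9/13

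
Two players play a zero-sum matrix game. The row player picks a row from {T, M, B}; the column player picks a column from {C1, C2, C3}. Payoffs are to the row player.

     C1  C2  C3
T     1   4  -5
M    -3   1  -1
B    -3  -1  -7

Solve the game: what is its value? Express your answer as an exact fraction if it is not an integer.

-2

Row minima: T → -5, M → -3, B → -7; maximin = -3.
Column maxima: C1 → 1, C2 → 4, C3 → -1; minimax = -1.
-3 ≠ -1, so there is no saddle point; optimal play is mixed.
B is strictly dominated by T, so the row player never plays it.
C2 is strictly dominated by C1 (it gives the row player strictly more in every row), so the column player never plays it.
On the remaining 2×2 (T, M vs C1, C3):
Let the row player play T with probability p. Expected payoff against C1: 1p + (-3)(1−p) = 4p − 3; against C3: (-5)p + (-1)(1−p) = −4p − 1.
Setting these equal: 4p − 3 = −4p − 1 ⇒ 8p = 2 ⇒ p = 1/4, and the value is (4)·(1/4) − 3 = -2.
For the column player: with q = P(C1), equating T's and M's payoffs gives 6q − 5 = −2q − 1 ⇒ q = 1/2.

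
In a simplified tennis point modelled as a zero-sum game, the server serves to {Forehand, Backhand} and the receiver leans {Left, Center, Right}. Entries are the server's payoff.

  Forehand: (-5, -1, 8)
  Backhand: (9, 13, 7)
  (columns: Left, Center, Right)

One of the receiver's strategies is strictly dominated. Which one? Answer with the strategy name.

Left holds the server's payoff strictly below Center in every row: -5 < -1, 9 < 13.
So Center is strictly dominated for the receiver.

Center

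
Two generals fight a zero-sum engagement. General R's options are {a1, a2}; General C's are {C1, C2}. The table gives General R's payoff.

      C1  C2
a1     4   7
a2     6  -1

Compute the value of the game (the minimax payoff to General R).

23/5

Row minima: a1 → 4, a2 → -1; maximin = 4.
Column maxima: C1 → 6, C2 → 7; minimax = 6.
4 ≠ 6, so there is no saddle point; optimal play is mixed.
Let General R play a1 with probability p. Expected payoff against C1: 4p + 6(1−p) = −2p + 6; against C2: 7p + (-1)(1−p) = 8p − 1.
Setting these equal: −2p + 6 = 8p − 1 ⇒ −10p = -7 ⇒ p = 7/10, and the value is (-2)·(7/10) + 6 = 23/5.
For General C: with q = P(C1), equating a1's and a2's payoffs gives −3q + 7 = 7q − 1 ⇒ q = 4/5.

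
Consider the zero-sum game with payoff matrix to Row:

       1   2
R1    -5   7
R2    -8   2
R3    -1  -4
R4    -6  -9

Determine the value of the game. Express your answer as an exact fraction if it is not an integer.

Row minima: R1 → -5, R2 → -8, R3 → -4, R4 → -9; maximin = -4.
Column maxima: 1 → -1, 2 → 7; minimax = -1.
-4 ≠ -1, so there is no saddle point; optimal play is mixed.
R2 is strictly dominated by R1, so Row never plays it.
R4 is strictly dominated by R1, so Row never plays it.
On the remaining 2×2 (R1, R3 vs 1, 2):
Let Row play R1 with probability p. Expected payoff against 1: (-5)p + (-1)(1−p) = −4p − 1; against 2: 7p + (-4)(1−p) = 11p − 4.
Setting these equal: −4p − 1 = 11p − 4 ⇒ −15p = -3 ⇒ p = 1/5, and the value is (-4)·(1/5) − 1 = -9/5.
For Column: with q = P(1), equating R1's and R3's payoffs gives −12q + 7 = 3q − 4 ⇒ q = 11/15.

-9/5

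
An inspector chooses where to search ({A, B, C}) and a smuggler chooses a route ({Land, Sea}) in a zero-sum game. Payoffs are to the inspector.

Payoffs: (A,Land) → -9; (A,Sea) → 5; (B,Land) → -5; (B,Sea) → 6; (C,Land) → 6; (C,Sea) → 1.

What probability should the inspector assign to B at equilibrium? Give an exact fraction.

Row minima: A → -9, B → -5, C → 1; maximin = 1.
Column maxima: Land → 6, Sea → 6; minimax = 6.
1 ≠ 6, so there is no saddle point; optimal play is mixed.
A is strictly dominated by B, so the inspector never plays it.
On the remaining 2×2 (B, C vs Land, Sea):
Let the inspector play B with probability p. Expected payoff against Land: (-5)p + 6(1−p) = −11p + 6; against Sea: 6p + 1(1−p) = 5p + 1.
Setting these equal: −11p + 6 = 5p + 1 ⇒ −16p = -5 ⇒ p = 5/16, and the value is (-11)·(5/16) + 6 = 41/16.
For the smuggler: with q = P(Land), equating B's and C's payoffs gives −11q + 6 = 5q + 1 ⇒ q = 5/16.

5/16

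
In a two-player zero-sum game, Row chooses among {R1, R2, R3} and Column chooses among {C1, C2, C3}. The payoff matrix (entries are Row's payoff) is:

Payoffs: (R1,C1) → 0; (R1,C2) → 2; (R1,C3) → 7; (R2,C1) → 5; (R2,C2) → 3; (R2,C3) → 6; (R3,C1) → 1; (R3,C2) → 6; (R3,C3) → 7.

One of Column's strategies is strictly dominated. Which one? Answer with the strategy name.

C1 holds Row's payoff strictly below C3 in every row: 0 < 7, 5 < 6, 1 < 7.
So C3 is strictly dominated for Column.

C3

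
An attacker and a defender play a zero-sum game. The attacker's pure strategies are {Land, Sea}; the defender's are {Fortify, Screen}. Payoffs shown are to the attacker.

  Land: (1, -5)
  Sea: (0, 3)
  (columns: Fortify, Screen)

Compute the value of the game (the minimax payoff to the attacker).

Row minima: Land → -5, Sea → 0; maximin = 0.
Column maxima: Fortify → 1, Screen → 3; minimax = 1.
0 ≠ 1, so there is no saddle point; optimal play is mixed.
Let the attacker play Land with probability p. Expected payoff against Fortify: 1p + 0(1−p) = p; against Screen: (-5)p + 3(1−p) = −8p + 3.
Setting these equal: p = −8p + 3 ⇒ 9p = 3 ⇒ p = 1/3, and the value is (1)·(1/3) = 1/3.
For the defender: with q = P(Fortify), equating Land's and Sea's payoffs gives 6q − 5 = −3q + 3 ⇒ q = 8/9.

1/3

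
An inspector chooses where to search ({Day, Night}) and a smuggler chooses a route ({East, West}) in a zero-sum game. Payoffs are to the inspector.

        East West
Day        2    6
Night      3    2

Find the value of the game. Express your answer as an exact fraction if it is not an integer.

Row minima: Day → 2, Night → 2; maximin = 2.
Column maxima: East → 3, West → 6; minimax = 3.
2 ≠ 3, so there is no saddle point; optimal play is mixed.
Let the inspector play Day with probability p. Expected payoff against East: 2p + 3(1−p) = −p + 3; against West: 6p + 2(1−p) = 4p + 2.
Setting these equal: −p + 3 = 4p + 2 ⇒ −5p = -1 ⇒ p = 1/5, and the value is (-1)·(1/5) + 3 = 14/5.
For the smuggler: with q = P(East), equating Day's and Night's payoffs gives −4q + 6 = q + 2 ⇒ q = 4/5.

14/5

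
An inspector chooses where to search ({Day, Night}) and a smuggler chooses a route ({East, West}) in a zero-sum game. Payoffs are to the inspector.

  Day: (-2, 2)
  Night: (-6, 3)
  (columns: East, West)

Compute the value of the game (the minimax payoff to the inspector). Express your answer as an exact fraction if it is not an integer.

Row minima: Day → -2, Night → -6; maximin = -2.
Column maxima: East → -2, West → 3; minimax = -2.
Since maximin = minimax = -2, there is a saddle point and the value is -2.

-2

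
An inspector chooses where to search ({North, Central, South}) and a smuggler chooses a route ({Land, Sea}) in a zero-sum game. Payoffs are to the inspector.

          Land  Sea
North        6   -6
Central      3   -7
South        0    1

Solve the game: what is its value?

6/13

Row minima: North → -6, Central → -7, South → 0; maximin = 0.
Column maxima: Land → 6, Sea → 1; minimax = 1.
0 ≠ 1, so there is no saddle point; optimal play is mixed.
Central is strictly dominated by North, so the inspector never plays it.
On the remaining 2×2 (North, South vs Land, Sea):
Let the inspector play North with probability p. Expected payoff against Land: 6p + 0(1−p) = 6p; against Sea: (-6)p + 1(1−p) = −7p + 1.
Setting these equal: 6p = −7p + 1 ⇒ 13p = 1 ⇒ p = 1/13, and the value is (6)·(1/13) = 6/13.
For the smuggler: with q = P(Land), equating North's and South's payoffs gives 12q − 6 = −q + 1 ⇒ q = 7/13.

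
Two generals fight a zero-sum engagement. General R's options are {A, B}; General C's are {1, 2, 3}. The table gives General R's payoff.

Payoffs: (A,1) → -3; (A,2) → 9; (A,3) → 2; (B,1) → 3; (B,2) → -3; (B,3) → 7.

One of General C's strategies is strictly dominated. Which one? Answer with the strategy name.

1 holds General R's payoff strictly below 3 in every row: -3 < 2, 3 < 7.
So 3 is strictly dominated for General C.

3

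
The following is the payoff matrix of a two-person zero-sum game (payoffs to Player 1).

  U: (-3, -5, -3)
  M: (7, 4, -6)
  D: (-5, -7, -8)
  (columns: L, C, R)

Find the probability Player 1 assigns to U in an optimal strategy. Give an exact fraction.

5/6

Row minima: U → -5, M → -6, D → -8; maximin = -5.
Column maxima: L → 7, C → 4, R → -3; minimax = -3.
-5 ≠ -3, so there is no saddle point; optimal play is mixed.
D is strictly dominated by U, so Player 1 never plays it.
L is strictly dominated by C (it gives Player 1 strictly more in every row), so Player 2 never plays it.
On the remaining 2×2 (U, M vs C, R):
Let Player 1 play U with probability p. Expected payoff against C: (-5)p + 4(1−p) = −9p + 4; against R: (-3)p + (-6)(1−p) = 3p − 6.
Setting these equal: −9p + 4 = 3p − 6 ⇒ −12p = -10 ⇒ p = 5/6, and the value is (-9)·(5/6) + 4 = -7/2.
For Player 2: with q = P(C), equating U's and M's payoffs gives −2q − 3 = 10q − 6 ⇒ q = 1/4.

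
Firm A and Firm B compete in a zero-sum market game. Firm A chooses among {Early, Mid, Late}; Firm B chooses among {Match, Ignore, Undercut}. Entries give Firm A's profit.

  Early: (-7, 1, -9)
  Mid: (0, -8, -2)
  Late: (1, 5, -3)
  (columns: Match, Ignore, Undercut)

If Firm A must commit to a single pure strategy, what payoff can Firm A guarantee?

Row minima: Early → -9, Mid → -8, Late → -3.
The best of these is -3.

-3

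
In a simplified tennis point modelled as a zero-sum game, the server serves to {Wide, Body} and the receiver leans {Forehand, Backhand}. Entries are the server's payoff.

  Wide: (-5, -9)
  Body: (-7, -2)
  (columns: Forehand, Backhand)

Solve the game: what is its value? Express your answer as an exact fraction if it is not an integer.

Row minima: Wide → -9, Body → -7; maximin = -7.
Column maxima: Forehand → -5, Backhand → -2; minimax = -5.
-7 ≠ -5, so there is no saddle point; optimal play is mixed.
Let the server play Wide with probability p. Expected payoff against Forehand: (-5)p + (-7)(1−p) = 2p − 7; against Backhand: (-9)p + (-2)(1−p) = −7p − 2.
Setting these equal: 2p − 7 = −7p − 2 ⇒ 9p = 5 ⇒ p = 5/9, and the value is (2)·(5/9) − 7 = -53/9.
For the receiver: with q = P(Forehand), equating Wide's and Body's payoffs gives 4q − 9 = −5q − 2 ⇒ q = 7/9.

-53/9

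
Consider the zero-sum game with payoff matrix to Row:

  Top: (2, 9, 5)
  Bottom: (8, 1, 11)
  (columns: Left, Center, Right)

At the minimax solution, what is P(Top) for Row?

Row minima: Top → 2, Bottom → 1; maximin = 2.
Column maxima: Left → 8, Center → 9, Right → 11; minimax = 8.
2 ≠ 8, so there is no saddle point; optimal play is mixed.
Right is strictly dominated by Left (it gives Row strictly more in every row), so Column never plays it.
On the remaining 2×2 (Top, Bottom vs Left, Center):
Let Row play Top with probability p. Expected payoff against Left: 2p + 8(1−p) = −6p + 8; against Center: 9p + 1(1−p) = 8p + 1.
Setting these equal: −6p + 8 = 8p + 1 ⇒ −14p = -7 ⇒ p = 1/2, and the value is (-6)·(1/2) + 8 = 5.
For Column: with q = P(Left), equating Top's and Bottom's payoffs gives −7q + 9 = 7q + 1 ⇒ q = 4/7.

1/2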